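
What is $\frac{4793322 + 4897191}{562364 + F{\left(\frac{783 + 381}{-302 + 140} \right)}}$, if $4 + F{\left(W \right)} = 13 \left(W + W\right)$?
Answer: $\frac{261643851}{15178676} \approx 17.238$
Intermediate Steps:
$F{\left(W \right)} = -4 + 26 W$ ($F{\left(W \right)} = -4 + 13 \left(W + W\right) = -4 + 13 \cdot 2 W = -4 + 26 W$)
$\frac{4793322 + 4897191}{562364 + F{\left(\frac{783 + 381}{-302 + 140} \right)}} = \frac{4793322 + 4897191}{562364 + \left(-4 + 26 \frac{783 + 381}{-302 + 140}\right)} = \frac{9690513}{562364 + \left(-4 + 26 \frac{1164}{-162}\right)} = \frac{9690513}{562364 + \left(-4 + 26 \cdot 1164 \left(- \frac{1}{162}\right)\right)} = \frac{9690513}{562364 + \left(-4 + 26 \left(- \frac{194}{27}\right)\right)} = \frac{9690513}{562364 - \frac{5152}{27}} = \frac{9690513}{\frac{15178676}{27}} = 9690513 \cdot \frac{27}{15178676} = \frac{261643851}{15178676}$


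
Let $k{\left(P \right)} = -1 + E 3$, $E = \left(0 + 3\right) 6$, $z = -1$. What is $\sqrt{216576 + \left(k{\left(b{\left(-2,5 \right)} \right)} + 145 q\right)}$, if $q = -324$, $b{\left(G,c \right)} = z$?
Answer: $\sqrt{169649} \approx 411.88$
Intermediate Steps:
$b{\left(G,c \right)} = -1$
$E = 18$ ($E = 3 \cdot 6 = 18$)
$k{\left(P \right)} = 53$ ($k{\left(P \right)} = -1 + 18 \cdot 3 = -1 + 54 = 53$)
$\sqrt{216576 + \left(k{\left(b{\left(-2,5 \right)} \right)} + 145 q\right)} = \sqrt{216576 + \left(53 + 145 \left(-324\right)\right)} = \sqrt{216576 + \left(53 - 46980\right)} = \sqrt{216576 - 46927} = \sqrt{169649}$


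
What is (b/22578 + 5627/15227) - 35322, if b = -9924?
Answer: -2023926388779/57299201 ≈ -35322.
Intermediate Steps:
(b/22578 + 5627/15227) - 35322 = (-9924/22578 + 5627/15227) - 35322 = (-9924*1/22578 + 5627*(1/15227)) - 35322 = (-1654/3763 + 5627/15227) - 35322 = -4011057/57299201 - 35322 = -2023926388779/57299201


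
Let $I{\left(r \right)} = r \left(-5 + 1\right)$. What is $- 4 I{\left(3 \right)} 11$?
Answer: $528$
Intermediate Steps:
$I{\left(r \right)} = - 4 r$ ($I{\left(r \right)} = r \left(-4\right) = - 4 r$)
$- 4 I{\left(3 \right)} 11 = - 4 \left(\left(-4\right) 3\right) 11 = \left(-4\right) \left(-12\right) 11 = 48 \cdot 11 = 528$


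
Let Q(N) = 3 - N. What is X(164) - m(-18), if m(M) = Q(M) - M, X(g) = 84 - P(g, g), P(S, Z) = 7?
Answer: 38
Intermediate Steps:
X(g) = 77 (X(g) = 84 - 1*7 = 84 - 7 = 77)
m(M) = 3 - 2*M (m(M) = (3 - M) - M = 3 - 2*M)
X(164) - m(-18) = 77 - (3 - 2*(-18)) = 77 - (3 + 36) = 77 - 1*39 = 77 - 39 = 38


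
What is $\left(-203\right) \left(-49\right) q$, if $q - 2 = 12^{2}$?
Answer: $1452262$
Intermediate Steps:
$q = 146$ ($q = 2 + 12^{2} = 2 + 144 = 146$)
$\left(-203\right) \left(-49\right) q = \left(-203\right) \left(-49\right) 146 = 9947 \cdot 146 = 1452262$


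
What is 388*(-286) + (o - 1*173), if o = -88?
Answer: -111229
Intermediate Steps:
388*(-286) + (o - 1*173) = 388*(-286) + (-88 - 1*173) = -110968 + (-88 - 173) = -110968 - 261 = -111229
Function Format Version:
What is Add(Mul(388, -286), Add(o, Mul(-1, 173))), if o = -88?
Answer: -111229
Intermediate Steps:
Add(Mul(388, -286), Add(o, Mul(-1, 173))) = Add(Mul(388, -286), Add(-88, Mul(-1, 173))) = Add(-110968, Add(-88, -173)) = Add(-110968, -261) = -111229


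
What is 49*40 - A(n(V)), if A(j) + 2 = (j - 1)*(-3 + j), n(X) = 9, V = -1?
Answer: 1914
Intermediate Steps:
A(j) = -2 + (-1 + j)*(-3 + j) (A(j) = -2 + (j - 1)*(-3 + j) = -2 + (-1 + j)*(-3 + j))
49*40 - A(n(V)) = 49*40 - (1 + 9² - 4*9) = 1960 - (1 + 81 - 36) = 1960 - 1*46 = 1960 - 46 = 1914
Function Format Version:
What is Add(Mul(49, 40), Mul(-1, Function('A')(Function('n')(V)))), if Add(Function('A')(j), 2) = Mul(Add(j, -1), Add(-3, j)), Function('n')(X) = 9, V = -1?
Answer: 1914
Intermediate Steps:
Function('A')(j) = Add(-2, Mul(Add(-1, j), Add(-3, j))) (Function('A')(j) = Add(-2, Mul(Add(j, -1), Add(-3, j))) = Add(-2, Mul(Add(-1, j), Add(-3, j))))
Add(Mul(49, 40), Mul(-1, Function('A')(Function('n')(V)))) = Add(Mul(49, 40), Mul(-1, Add(1, Pow(9, 2), Mul(-4, 9)))) = Add(1960, Mul(-1, Add(1, 81, -36))) = Add(1960, Mul(-1, 46)) = Add(1960, -46) = 1914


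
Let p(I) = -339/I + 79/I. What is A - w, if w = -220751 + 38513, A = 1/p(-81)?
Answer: 47381961/260 ≈ 1.8224e+5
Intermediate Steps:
p(I) = -260/I
A = 81/260 (A = 1/(-260/(-81)) = 1/(-260*(-1/81)) = 1/(260/81) = 81/260 ≈ 0.31154)
w = -182238
A - w = 81/260 - 1*(-182238) = 81/260 + 182238 = 47381961/260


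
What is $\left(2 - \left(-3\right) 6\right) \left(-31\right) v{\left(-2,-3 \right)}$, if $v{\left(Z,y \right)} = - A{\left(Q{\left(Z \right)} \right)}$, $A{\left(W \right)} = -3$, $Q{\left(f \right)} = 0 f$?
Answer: $-1860$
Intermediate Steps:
$Q{\left(f \right)} = 0$
$v{\left(Z,y \right)} = 3$ ($v{\left(Z,y \right)} = \left(-1\right) \left(-3\right) = 3$)
$\left(2 - \left(-3\right) 6\right) \left(-31\right) v{\left(-2,-3 \right)} = \left(2 - \left(-3\right) 6\right) \left(-31\right) 3 = \left(2 - -18\right) \left(-31\right) 3 = \left(2 + 18\right) \left(-31\right) 3 = 20 \left(-31\right) 3 = \left(-620\right) 3 = -1860$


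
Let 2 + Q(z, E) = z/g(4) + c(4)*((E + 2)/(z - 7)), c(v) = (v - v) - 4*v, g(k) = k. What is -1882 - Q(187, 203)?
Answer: -68707/36 ≈ -1908.5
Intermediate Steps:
c(v) = -4*v (c(v) = 0 - 4*v = -4*v)
Q(z, E) = -2 + z/4 - 16*(2 + E)/(-7 + z) (Q(z, E) = -2 + (z/4 + (-4*4)*((E + 2)/(z - 7))) = -2 + (z*(1/4) - 16*(2 + E)/(-7 + z)) = -2 + (z/4 - 16*(2 + E)/(-7 + z)) = -2 + z/4 - 16*(2 + E)/(-7 + z))
-1882 - Q(187, 203) = -1882 - (-72 + 187**2 - 64*203 - 15*187)/(4*(-7 + 187)) = -1882 - (-72 + 34969 - 12992 - 2805)/(4*180) = -1882 - 19100/(4*180) = -1882 - 1*955/36 = -1882 - 955/36 = -68707/36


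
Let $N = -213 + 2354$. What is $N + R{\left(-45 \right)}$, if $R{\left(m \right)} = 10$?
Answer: $2151$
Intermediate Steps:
$N = 2141$
$N + R{\left(-45 \right)} = 2141 + 10 = 2151$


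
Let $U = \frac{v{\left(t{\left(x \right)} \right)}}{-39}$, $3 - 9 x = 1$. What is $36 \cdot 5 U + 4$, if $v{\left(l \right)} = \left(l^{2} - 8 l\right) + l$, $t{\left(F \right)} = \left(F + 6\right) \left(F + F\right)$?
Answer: $\frac{1650364}{28431} \approx 58.048$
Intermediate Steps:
$x = \frac{2}{9}$ ($x = \frac{1}{3} - \frac{1}{9} = \frac{2}{9} \approx 0.22222$)
$t{\left(F \right)} = 2 F \left(6 + F\right)$ ($t{\left(F \right)} = \left(6 + F\right) 2 F = 2 F \left(6 + F\right)$)
$v{\left(l \right)} = l^{2} - 7 l$
$U = \frac{76832}{255879}$ ($U = \frac{2 \cdot \frac{2}{9} \left(6 + \frac{2}{9}\right) \left(-7 + 2 \cdot \frac{2}{9} \left(6 + \frac{2}{9}\right)\right)}{-39} = 2 \cdot \frac{2}{9} \cdot \frac{56}{9} \left(-7 + 2 \cdot \frac{2}{9} \cdot \frac{56}{9}\right) \left(- \frac{1}{39}\right) = \frac{224 \left(-7 + \frac{224}{81}\right)}{81} \left(- \frac{1}{39}\right) = \frac{224}{81} \left(- \frac{343}{81}\right) \left(- \frac{1}{39}\right) = \left(- \frac{76832}{6561}\right) \left(- \frac{1}{39}\right) = \frac{76832}{255879} \approx 0.30027$)
$36 \cdot 5 U + 4 = 36 \cdot 5 \cdot \frac{76832}{255879} + 4 = 180 \cdot \frac{76832}{255879} + 4 = \frac{1536640}{28431} + 4 = \frac{1650364}{28431}$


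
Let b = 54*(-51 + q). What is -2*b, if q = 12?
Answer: 4212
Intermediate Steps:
b = -2106 (b = 54*(-51 + 12) = 54*(-39) = -2106)
-2*b = -2*(-2106) = 4212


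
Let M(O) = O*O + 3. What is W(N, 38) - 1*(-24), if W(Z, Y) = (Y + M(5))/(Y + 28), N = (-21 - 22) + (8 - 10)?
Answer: 25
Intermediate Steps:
N = -45 (N = -43 - 2 = -45)
M(O) = 3 + O**2 (M(O) = O**2 + 3 = 3 + O**2)
W(Z, Y) = 1 (W(Z, Y) = (Y + (3 + 5**2))/(Y + 28) = (Y + (3 + 25))/(28 + Y) = (Y + 28)/(28 + Y) = (28 + Y)/(28 + Y) = 1)
W(N, 38) - 1*(-24) = 1 - 1*(-24) = 1 + 24 = 25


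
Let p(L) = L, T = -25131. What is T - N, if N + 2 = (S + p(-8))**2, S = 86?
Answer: -31213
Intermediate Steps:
N = 6082 (N = -2 + (86 - 8)**2 = -2 + 78**2 = -2 + 6084 = 6082)
T - N = -25131 - 1*6082 = -25131 - 6082 = -31213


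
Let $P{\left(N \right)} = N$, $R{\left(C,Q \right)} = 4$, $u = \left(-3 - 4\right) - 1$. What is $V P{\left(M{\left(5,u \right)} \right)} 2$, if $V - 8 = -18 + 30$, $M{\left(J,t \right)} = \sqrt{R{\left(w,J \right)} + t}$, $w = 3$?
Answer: $80 i \approx 80.0 i$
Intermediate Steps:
$u = -8$ ($u = -7 - 1 = -8$)
$M{\left(J,t \right)} = \sqrt{4 + t}$
$V = 20$ ($V = 8 + \left(-18 + 30\right) = 8 + 12 = 20$)
$V P{\left(M{\left(5,u \right)} \right)} 2 = 20 \sqrt{4 - 8} \cdot 2 = 20 \sqrt{-4} \cdot 2 = 20 \cdot 2 i 2 = 40 i 2 = 80 i$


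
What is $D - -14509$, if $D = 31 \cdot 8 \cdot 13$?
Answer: $17733$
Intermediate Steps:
$D = 3224$ ($D = 248 \cdot 13 = 3224$)
$D - -14509 = 3224 - -14509 = 3224 + 14509 = 17733$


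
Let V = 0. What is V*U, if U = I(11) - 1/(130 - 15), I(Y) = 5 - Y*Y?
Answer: 0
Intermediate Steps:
I(Y) = 5 - Y²
U = -13341/115 (U = (5 - 1*11²) - 1/(130 - 15) = (5 - 1*121) - 1/115 = (5 - 121) - 1*1/115 = -116 - 1/115 = -13341/115 ≈ -116.01)
V*U = 0*(-13341/115) = 0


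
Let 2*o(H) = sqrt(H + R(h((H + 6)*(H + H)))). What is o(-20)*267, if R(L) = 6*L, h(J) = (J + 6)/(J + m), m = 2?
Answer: 267*I*sqrt(1102082)/562 ≈ 498.75*I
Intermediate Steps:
h(J) = (6 + J)/(2 + J) (h(J) = (J + 6)/(J + 2) = (6 + J)/(2 + J))
o(H) = sqrt(H + 6*(6 + 2*H*(6 + H))/(2 + 2*H*(6 + H)))/2 (o(H) = sqrt(H + 6*((6 + (H + 6)*(H + H))/(2 + (H + 6)*(H + H))))/2 = sqrt(H + 6*((6 + (6 + H)*(2*H))/(2 + (6 + H)*(2*H))))/2 = sqrt(H + 6*((6 + 2*H*(6 + H))/(2 + 2*H*(6 + H))))/2 = sqrt(H + 6*(6 + 2*H*(6 + H))/(2 + 2*H*(6 + H)))/2)
o(-20)*267 = (sqrt((18 + (-20)**3 + 12*(-20)**2 + 37*(-20))/(1 + (-20)**2 + 6*(-20)))/2)*267 = (sqrt((18 - 8000 + 12*400 - 740)/(1 + 400 - 120))/2)*267 = (sqrt((18 - 8000 + 4800 - 740)/281)/2)*267 = (sqrt((1/281)*(-3922))/2)*267 = (sqrt(-3922/281)/2)*267 = ((I*sqrt(1102082)/281)/2)*267 = (I*sqrt(1102082)/562)*267 = 267*I*sqrt(1102082)/562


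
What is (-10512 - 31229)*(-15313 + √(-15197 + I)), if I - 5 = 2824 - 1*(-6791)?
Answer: 639179933 - 542633*I*√33 ≈ 6.3918e+8 - 3.1172e+6*I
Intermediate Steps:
I = 9620 (I = 5 + (2824 - 1*(-6791)) = 5 + (2824 + 6791) = 5 + 9615 = 9620)
(-10512 - 31229)*(-15313 + √(-15197 + I)) = (-10512 - 31229)*(-15313 + √(-15197 + 9620)) = -41741*(-15313 + √(-5577)) = -41741*(-15313 + 13*I*√33) = 639179933 - 542633*I*√33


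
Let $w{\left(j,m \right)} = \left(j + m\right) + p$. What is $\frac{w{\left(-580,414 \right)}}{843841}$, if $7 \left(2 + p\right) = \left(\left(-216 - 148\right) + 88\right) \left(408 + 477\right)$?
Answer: $- \frac{245436}{5906887} \approx -0.041551$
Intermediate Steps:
$p = - \frac{244274}{7}$ ($p = -2 + \frac{\left(\left(-216 - 148\right) + 88\right) \left(408 + 477\right)}{7} = -2 + \frac{\left(\left(-216 - 148\right) + 88\right) 885}{7} = -2 + \frac{\left(-364 + 88\right) 885}{7} = -2 + \frac{\left(-276\right) 885}{7} = -2 + \frac{1}{7} \left(-244260\right) = -2 - \frac{244260}{7} = - \frac{244274}{7} \approx -34896.0$)
$w{\left(j,m \right)} = - \frac{244274}{7} + j + m$ ($w{\left(j,m \right)} = \left(j + m\right) - \frac{244274}{7} = - \frac{244274}{7} + j + m$)
$\frac{w{\left(-580,414 \right)}}{843841} = \frac{- \frac{244274}{7} - 580 + 414}{843841} = \left(- \frac{245436}{7}\right) \frac{1}{843841} = - \frac{245436}{5906887}$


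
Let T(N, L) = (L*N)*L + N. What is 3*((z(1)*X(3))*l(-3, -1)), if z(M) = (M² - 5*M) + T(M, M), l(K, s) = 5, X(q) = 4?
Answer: -120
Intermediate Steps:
T(N, L) = N + N*L² (T(N, L) = N*L² + N = N + N*L²)
z(M) = M² - 5*M + M*(1 + M²) (z(M) = (M² - 5*M) + M*(1 + M²) = M² - 5*M + M*(1 + M²))
3*((z(1)*X(3))*l(-3, -1)) = 3*(((1*(-4 + 1 + 1²))*4)*5) = 3*(((1*(-4 + 1 + 1))*4)*5) = 3*(((1*(-2))*4)*5) = 3*(-2*4*5) = 3*(-8*5) = 3*(-40) = -120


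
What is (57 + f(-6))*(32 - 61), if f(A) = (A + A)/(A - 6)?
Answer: -1682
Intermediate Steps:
f(A) = 2*A/(-6 + A) (f(A) = (2*A)/(-6 + A) = 2*A/(-6 + A))
(57 + f(-6))*(32 - 61) = (57 + 2*(-6)/(-6 - 6))*(32 - 61) = (57 + 2*(-6)/(-12))*(-29) = (57 + 2*(-6)*(-1/12))*(-29) = (57 + 1)*(-29) = 58*(-29) = -1682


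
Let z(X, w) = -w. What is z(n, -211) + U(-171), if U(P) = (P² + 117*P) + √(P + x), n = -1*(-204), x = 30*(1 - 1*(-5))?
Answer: 9448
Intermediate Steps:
x = 180 (x = 30*(1 + 5) = 30*6 = 180)
n = 204
U(P) = P² + √(180 + P) + 117*P (U(P) = (P² + 117*P) + √(P + 180) = (P² + 117*P) + √(180 + P) = P² + √(180 + P) + 117*P)
z(n, -211) + U(-171) = -1*(-211) + ((-171)² + √(180 - 171) + 117*(-171)) = 211 + (29241 + √9 - 20007) = 211 + (29241 + 3 - 20007) = 211 + 9237 = 9448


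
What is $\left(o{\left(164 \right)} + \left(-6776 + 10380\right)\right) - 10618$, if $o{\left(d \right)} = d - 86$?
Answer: $-6936$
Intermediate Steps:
$o{\left(d \right)} = -86 + d$ ($o{\left(d \right)} = d - 86 = -86 + d$)
$\left(o{\left(164 \right)} + \left(-6776 + 10380\right)\right) - 10618 = \left(\left(-86 + 164\right) + \left(-6776 + 10380\right)\right) - 10618 = \left(78 + 3604\right) - 10618 = 3682 - 10618 = -6936$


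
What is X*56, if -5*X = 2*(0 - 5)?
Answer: 112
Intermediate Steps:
X = 2 (X = -2*(0 - 5)/5 = -2*(-5)/5 = -⅕*(-10) = 2)
X*56 = 2*56 = 112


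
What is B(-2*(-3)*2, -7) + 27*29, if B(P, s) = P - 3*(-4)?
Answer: 807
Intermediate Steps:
B(P, s) = 12 + P (B(P, s) = P + 12 = 12 + P)
B(-2*(-3)*2, -7) + 27*29 = (12 - 2*(-3)*2) + 27*29 = (12 + 6*2) + 783 = (12 + 12) + 783 = 24 + 783 = 807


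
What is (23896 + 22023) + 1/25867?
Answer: 1187786774/25867 ≈ 45919.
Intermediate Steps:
(23896 + 22023) + 1/25867 = 45919 + 1/25867 = 1187786774/25867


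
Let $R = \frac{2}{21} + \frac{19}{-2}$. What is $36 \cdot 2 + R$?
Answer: $\frac{2629}{42} \approx 62.595$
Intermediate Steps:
$R = - \frac{395}{42}$ ($R = 2 \cdot \frac{1}{21} + 19 \left(- \frac{1}{2}\right) = \frac{2}{21} - \frac{19}{2} = - \frac{395}{42} \approx -9.4048$)
$36 \cdot 2 + R = 36 \cdot 2 - \frac{395}{42} = 72 - \frac{395}{42} = \frac{2629}{42}$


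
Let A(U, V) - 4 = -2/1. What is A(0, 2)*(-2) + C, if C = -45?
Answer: -49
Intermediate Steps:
A(U, V) = 2 (A(U, V) = 4 - 2/1 = 4 - 2*1 = 4 - 2 = 2)
A(0, 2)*(-2) + C = 2*(-2) - 45 = -4 - 45 = -49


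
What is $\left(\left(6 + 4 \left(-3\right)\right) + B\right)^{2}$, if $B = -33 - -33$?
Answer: $36$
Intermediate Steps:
$B = 0$ ($B = -33 + 33 = 0$)
$\left(\left(6 + 4 \left(-3\right)\right) + B\right)^{2} = \left(\left(6 + 4 \left(-3\right)\right) + 0\right)^{2} = \left(\left(6 - 12\right) + 0\right)^{2} = \left(-6 + 0\right)^{2} = \left(-6\right)^{2} = 36$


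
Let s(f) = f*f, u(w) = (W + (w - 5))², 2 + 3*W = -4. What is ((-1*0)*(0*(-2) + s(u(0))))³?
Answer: 0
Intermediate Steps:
W = -2 (W = -⅔ + (⅓)*(-4) = -⅔ - 4/3 = -2)
u(w) = (-7 + w)² (u(w) = (-2 + (w - 5))² = (-2 + (-5 + w))² = (-7 + w)²)
s(f) = f²
((-1*0)*(0*(-2) + s(u(0))))³ = ((-1*0)*(0*(-2) + ((-7 + 0)²)²))³ = (0*(0 + ((-7)²)²))³ = (0*(0 + 49²))³ = (0*(0 + 2401))³ = (0*2401)³ = 0³ = 0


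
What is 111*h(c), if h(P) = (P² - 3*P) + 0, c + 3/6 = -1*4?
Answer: 14985/4 ≈ 3746.3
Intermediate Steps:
c = -9/2 (c = -½ - 1*4 = -½ - 4 = -9/2 ≈ -4.5000)
h(P) = P² - 3*P
111*h(c) = 111*(-9*(-3 - 9/2)/2) = 111*(-9/2*(-15/2)) = 111*(135/4) = 14985/4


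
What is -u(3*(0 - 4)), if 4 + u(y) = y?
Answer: 16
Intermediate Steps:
u(y) = -4 + y
-u(3*(0 - 4)) = -(-4 + 3*(0 - 4)) = -(-4 + 3*(-4)) = -(-4 - 12) = -1*(-16) = 16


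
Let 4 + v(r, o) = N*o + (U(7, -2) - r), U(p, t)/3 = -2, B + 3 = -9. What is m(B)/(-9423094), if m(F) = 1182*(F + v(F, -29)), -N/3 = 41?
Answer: -2102187/4711547 ≈ -0.44618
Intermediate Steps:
B = -12 (B = -3 - 9 = -12)
N = -123 (N = -3*41 = -123)
U(p, t) = -6 (U(p, t) = 3*(-2) = -6)
v(r, o) = -10 - r - 123*o (v(r, o) = -4 + (-123*o + (-6 - r)) = -4 + (-6 - r - 123*o) = -10 - r - 123*o)
m(F) = 4204374 (m(F) = 1182*(F + (-10 - F - 123*(-29))) = 1182*(F + (-10 - F + 3567)) = 1182*(F + (3557 - F)) = 1182*3557 = 4204374)
m(B)/(-9423094) = 4204374/(-9423094) = 4204374*(-1/9423094) = -2102187/4711547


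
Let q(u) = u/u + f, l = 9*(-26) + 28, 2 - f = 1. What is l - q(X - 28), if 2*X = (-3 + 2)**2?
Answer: -208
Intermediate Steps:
X = 1/2 (X = (-3 + 2)**2/2 = (1/2)*(-1)**2 = (1/2)*1 = 1/2 ≈ 0.50000)
f = 1 (f = 2 - 1*1 = 2 - 1 = 1)
l = -206 (l = -234 + 28 = -206)
q(u) = 2 (q(u) = u/u + 1 = 1 + 1 = 2)
l - q(X - 28) = -206 - 1*2 = -206 - 2 = -208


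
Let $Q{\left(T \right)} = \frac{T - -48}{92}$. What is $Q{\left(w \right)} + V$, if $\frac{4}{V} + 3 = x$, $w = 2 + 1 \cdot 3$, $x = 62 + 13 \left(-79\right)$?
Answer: $\frac{6367}{11132} \approx 0.57195$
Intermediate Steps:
$x = -965$ ($x = 62 - 1027 = -965$)
$w = 5$ ($w = 2 + 3 = 5$)
$V = - \frac{1}{242}$ ($V = \frac{4}{-3 - 965} = \frac{4}{-968} = 4 \left(- \frac{1}{968}\right) = - \frac{1}{242} \approx -0.0041322$)
$Q{\left(T \right)} = \frac{12}{23} + \frac{T}{92}$ ($Q{\left(T \right)} = \left(T + 48\right) \frac{1}{92} = \left(48 + T\right) \frac{1}{92} = \frac{12}{23} + \frac{T}{92}$)
$Q{\left(w \right)} + V = \left(\frac{12}{23} + \frac{1}{92} \cdot 5\right) - \frac{1}{242} = \left(\frac{12}{23} + \frac{5}{92}\right) - \frac{1}{242} = \frac{53}{92} - \frac{1}{242} = \frac{6367}{11132}$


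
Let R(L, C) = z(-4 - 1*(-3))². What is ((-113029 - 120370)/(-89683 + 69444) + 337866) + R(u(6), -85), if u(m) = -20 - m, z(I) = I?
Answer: 6838323612/20239 ≈ 3.3788e+5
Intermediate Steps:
R(L, C) = 1 (R(L, C) = (-4 - 1*(-3))² = (-4 + 3)² = (-1)² = 1)
((-113029 - 120370)/(-89683 + 69444) + 337866) + R(u(6), -85) = ((-113029 - 120370)/(-89683 + 69444) + 337866) + 1 = (-233399/(-20239) + 337866) + 1 = (-233399*(-1/20239) + 337866) + 1 = (233399/20239 + 337866) + 1 = 6838303373/20239 + 1 = 6838323612/20239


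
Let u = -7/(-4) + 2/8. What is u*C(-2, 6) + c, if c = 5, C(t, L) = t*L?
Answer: -19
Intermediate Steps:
C(t, L) = L*t
u = 2 (u = -7*(-¼) + 2*(⅛) = 7/4 + ¼ = 2)
u*C(-2, 6) + c = 2*(6*(-2)) + 5 = 2*(-12) + 5 = -24 + 5 = -19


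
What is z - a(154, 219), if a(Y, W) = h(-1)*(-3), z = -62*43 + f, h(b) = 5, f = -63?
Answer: -2714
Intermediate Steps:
z = -2729 (z = -62*43 - 63 = -2666 - 63 = -2729)
a(Y, W) = -15 (a(Y, W) = 5*(-3) = -15)
z - a(154, 219) = -2729 - 1*(-15) = -2729 + 15 = -2714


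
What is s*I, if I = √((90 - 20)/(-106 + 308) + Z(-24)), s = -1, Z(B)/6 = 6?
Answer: -√370771/101 ≈ -6.0288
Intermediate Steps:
Z(B) = 36 (Z(B) = 6*6 = 36)
I = √370771/101 (I = √((90 - 20)/(-106 + 308) + 36) = √(70/202 + 36) = √(70*(1/202) + 36) = √(35/101 + 36) = √(3671/101) = √370771/101 ≈ 6.0288)
s*I = -√370771/101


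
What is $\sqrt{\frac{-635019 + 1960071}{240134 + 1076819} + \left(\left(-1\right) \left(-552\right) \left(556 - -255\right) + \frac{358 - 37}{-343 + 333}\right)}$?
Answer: $\frac{\sqrt{77637281160680289510}}{13169530} \approx 669.06$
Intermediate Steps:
$\sqrt{\frac{-635019 + 1960071}{240134 + 1076819} + \left(\left(-1\right) \left(-552\right) \left(556 - -255\right) + \frac{358 - 37}{-343 + 333}\right)} = \sqrt{\frac{1325052}{1316953} + \left(552 \left(556 + 255\right) + \frac{321}{-10}\right)} = \sqrt{1325052 \cdot \frac{1}{1316953} + \left(552 \cdot 811 + 321 \left(- \frac{1}{10}\right)\right)} = \sqrt{\frac{1325052}{1316953} + \left(447672 - \frac{321}{10}\right)} = \sqrt{\frac{1325052}{1316953} + \frac{4476399}{10}} = \sqrt{\frac{5895220342767}{13169530}} = \frac{\sqrt{77637281160680289510}}{13169530}$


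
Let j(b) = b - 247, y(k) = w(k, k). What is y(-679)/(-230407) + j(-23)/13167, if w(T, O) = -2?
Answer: -6909284/337085441 ≈ -0.020497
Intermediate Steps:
y(k) = -2
j(b) = -247 + b
y(-679)/(-230407) + j(-23)/13167 = -2/(-230407) + (-247 - 23)/13167 = -2*(-1/230407) - 270*1/13167 = 2/230407 - 30/1463 = -6909284/337085441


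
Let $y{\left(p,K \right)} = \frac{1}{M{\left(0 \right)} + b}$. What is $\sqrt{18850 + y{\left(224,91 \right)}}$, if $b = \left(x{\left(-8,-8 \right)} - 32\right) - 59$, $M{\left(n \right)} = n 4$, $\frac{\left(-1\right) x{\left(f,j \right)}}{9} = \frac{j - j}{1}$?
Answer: $\frac{\sqrt{156096759}}{91} \approx 137.3$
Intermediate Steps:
$x{\left(f,j \right)} = 0$ ($x{\left(f,j \right)} = - 9 \frac{j - j}{1} = - 9 \cdot 0 \cdot 1 = \left(-9\right) 0 = 0$)
$M{\left(n \right)} = 4 n$
$b = -91$ ($b = \left(0 - 32\right) - 59 = -32 - 59 = -91$)
$y{\left(p,K \right)} = - \frac{1}{91}$ ($y{\left(p,K \right)} = \frac{1}{4 \cdot 0 - 91} = \frac{1}{0 - 91} = \frac{1}{-91} = - \frac{1}{91}$)
$\sqrt{18850 + y{\left(224,91 \right)}} = \sqrt{18850 - \frac{1}{91}} = \sqrt{\frac{1715349}{91}} = \frac{\sqrt{156096759}}{91}$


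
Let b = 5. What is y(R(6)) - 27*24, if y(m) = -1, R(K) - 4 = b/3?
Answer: -649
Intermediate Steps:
R(K) = 17/3 (R(K) = 4 + 5/3 = 17/3)
y(R(6)) - 27*24 = -1 - 27*24 = -1 - 648 = -649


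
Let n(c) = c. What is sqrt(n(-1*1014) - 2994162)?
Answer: 2*I*sqrt(748794) ≈ 1730.7*I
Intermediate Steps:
sqrt(n(-1*1014) - 2994162) = sqrt(-1*1014 - 2994162) = sqrt(-1014 - 2994162) = sqrt(-2995176) = 2*I*sqrt(748794)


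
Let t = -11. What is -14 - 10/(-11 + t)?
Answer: -149/11 ≈ -13.545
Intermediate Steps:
-14 - 10/(-11 + t) = -14 - 10/(-11 - 11) = -14 - 10/(-22) = -14 - 1/22*(-10) = -14 + 5/11 = -149/11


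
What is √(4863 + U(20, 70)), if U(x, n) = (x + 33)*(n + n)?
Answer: √12283 ≈ 110.83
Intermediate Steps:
U(x, n) = 2*n*(33 + x) (U(x, n) = (33 + x)*(2*n) = 2*n*(33 + x))
√(4863 + U(20, 70)) = √(4863 + 2*70*(33 + 20)) = √(4863 + 2*70*53) = √(4863 + 7420) = √12283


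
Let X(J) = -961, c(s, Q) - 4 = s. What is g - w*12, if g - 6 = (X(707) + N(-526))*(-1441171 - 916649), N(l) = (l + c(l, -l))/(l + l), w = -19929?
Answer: 595367648922/263 ≈ 2.2638e+9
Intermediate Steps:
c(s, Q) = 4 + s
N(l) = (4 + 2*l)/(2*l) (N(l) = (l + (4 + l))/(l + l) = (4 + 2*l)/((2*l)) = (4 + 2*l)*(1/(2*l)) = (4 + 2*l)/(2*l))
g = 595304752998/263 (g = 6 + (-961 + (2 - 526)/(-526))*(-1441171 - 916649) = 6 + (-961 - 1/526*(-524))*(-2357820) = 6 + (-961 + 262/263)*(-2357820) = 6 - 252481/263*(-2357820) = 6 + 595304751420/263 = 595304752998/263 ≈ 2.2635e+9)
g - w*12 = 595304752998/263 - (-19929)*12 = 595304752998/263 - 1*(-239148) = 595304752998/263 + 239148 = 595367648922/263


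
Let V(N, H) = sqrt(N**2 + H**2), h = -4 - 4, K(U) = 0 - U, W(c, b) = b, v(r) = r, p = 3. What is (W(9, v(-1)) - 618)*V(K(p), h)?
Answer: -619*sqrt(73) ≈ -5288.7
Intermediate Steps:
K(U) = -U
h = -8
V(N, H) = sqrt(H**2 + N**2)
(W(9, v(-1)) - 618)*V(K(p), h) = (-1 - 618)*sqrt((-8)**2 + (-1*3)**2) = -619*sqrt(64 + (-3)**2) = -619*sqrt(64 + 9) = -619*sqrt(73)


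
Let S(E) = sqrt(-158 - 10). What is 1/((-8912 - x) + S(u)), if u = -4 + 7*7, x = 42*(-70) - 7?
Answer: -5965/35581393 - 2*I*sqrt(42)/35581393 ≈ -0.00016764 - 3.6428e-7*I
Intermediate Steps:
x = -2947 (x = -2940 - 7 = -2947)
u = 45 (u = -4 + 49 = 45)
S(E) = 2*I*sqrt(42) (S(E) = sqrt(-168) = 2*I*sqrt(42))
1/((-8912 - x) + S(u)) = 1/((-8912 - 1*(-2947)) + 2*I*sqrt(42)) = 1/((-8912 + 2947) + 2*I*sqrt(42)) = 1/(-5965 + 2*I*sqrt(42))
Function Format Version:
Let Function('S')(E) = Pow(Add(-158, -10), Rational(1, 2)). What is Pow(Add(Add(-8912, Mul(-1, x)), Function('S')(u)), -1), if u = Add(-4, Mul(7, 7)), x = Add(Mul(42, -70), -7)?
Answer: Add(Rational(-5965, 35581393), Mul(Rational(-2, 35581393), I, Pow(42, Rational(1, 2)))) ≈ Add(-0.00016764, Mul(-3.6428e-7, I))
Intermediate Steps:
x = -2947 (x = Add(-2940, -7) = -2947)
u = 45 (u = Add(-4, 49) = 45)
Function('S')(E) = Mul(2, I, Pow(42, Rational(1, 2))) (Function('S')(E) = Pow(-168, Rational(1, 2)) = Mul(2, I, Pow(42, Rational(1, 2))))
Pow(Add(Add(-8912, Mul(-1, x)), Function('S')(u)), -1) = Pow(Add(Add(-8912, Mul(-1, -2947)), Mul(2, I, Pow(42, Rational(1, 2)))), -1) = Pow(Add(Add(-8912, 2947), Mul(2, I, Pow(42, Rational(1, 2)))), -1) = Pow(Add(-5965, Mul(2, I, Pow(42, Rational(1, 2)))), -1)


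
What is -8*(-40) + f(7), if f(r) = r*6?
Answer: 362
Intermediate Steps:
f(r) = 6*r
-8*(-40) + f(7) = -8*(-40) + 6*7 = 320 + 42 = 362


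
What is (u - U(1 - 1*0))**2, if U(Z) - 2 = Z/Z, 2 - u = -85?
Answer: 7056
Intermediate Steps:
u = 87 (u = 2 - 1*(-85) = 2 + 85 = 87)
U(Z) = 3 (U(Z) = 2 + Z/Z = 2 + 1 = 3)
(u - U(1 - 1*0))**2 = (87 - 1*3)**2 = (87 - 3)**2 = 84**2 = 7056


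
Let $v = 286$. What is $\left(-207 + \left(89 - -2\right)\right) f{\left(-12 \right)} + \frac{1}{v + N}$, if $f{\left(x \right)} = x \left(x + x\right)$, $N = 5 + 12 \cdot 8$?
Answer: $- \frac{12928895}{387} \approx -33408.0$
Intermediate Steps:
$N = 101$ ($N = 5 + 96 = 101$)
$f{\left(x \right)} = 2 x^{2}$ ($f{\left(x \right)} = x 2 x = 2 x^{2}$)
$\left(-207 + \left(89 - -2\right)\right) f{\left(-12 \right)} + \frac{1}{v + N} = \left(-207 + \left(89 - -2\right)\right) 2 \left(-12\right)^{2} + \frac{1}{286 + 101} = \left(-207 + \left(89 + 2\right)\right) 2 \cdot 144 + \frac{1}{387} = \left(-207 + 91\right) 288 + \frac{1}{387} = \left(-116\right) 288 + \frac{1}{387} = -33408 + \frac{1}{387} = - \frac{12928895}{387}$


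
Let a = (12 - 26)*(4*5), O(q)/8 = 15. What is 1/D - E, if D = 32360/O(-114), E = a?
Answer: 226523/809 ≈ 280.00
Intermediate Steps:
O(q) = 120 (O(q) = 8*15 = 120)
a = -280 (a = -14*20 = -280)
E = -280
D = 809/3 (D = 32360/120 = 32360*(1/120) = 809/3 ≈ 269.67)
1/D - E = 1/(809/3) - 1*(-280) = 3/809 + 280 = 226523/809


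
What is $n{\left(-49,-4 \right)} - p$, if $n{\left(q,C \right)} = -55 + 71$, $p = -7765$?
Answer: $7781$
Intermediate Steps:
$n{\left(q,C \right)} = 16$
$n{\left(-49,-4 \right)} - p = 16 - -7765 = 16 + 7765 = 7781$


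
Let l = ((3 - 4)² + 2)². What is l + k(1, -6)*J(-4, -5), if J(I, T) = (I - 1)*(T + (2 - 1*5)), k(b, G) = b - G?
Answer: 289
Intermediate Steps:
J(I, T) = (-1 + I)*(-3 + T) (J(I, T) = (-1 + I)*(T + (2 - 5)) = (-1 + I)*(T - 3) = (-1 + I)*(-3 + T))
l = 9 (l = ((-1)² + 2)² = (1 + 2)² = 3² = 9)
l + k(1, -6)*J(-4, -5) = 9 + (1 - 1*(-6))*(3 - 1*(-5) - 3*(-4) - 4*(-5)) = 9 + (1 + 6)*(3 + 5 + 12 + 20) = 9 + 7*40 = 9 + 280 = 289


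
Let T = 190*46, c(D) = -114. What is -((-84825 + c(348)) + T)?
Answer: 76199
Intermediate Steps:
T = 8740
-((-84825 + c(348)) + T) = -((-84825 - 114) + 8740) = -(-84939 + 8740) = -1*(-76199) = 76199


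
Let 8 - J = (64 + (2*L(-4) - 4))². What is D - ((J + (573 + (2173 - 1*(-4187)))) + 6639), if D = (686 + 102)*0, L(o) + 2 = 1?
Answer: -10216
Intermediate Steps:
L(o) = -1 (L(o) = -2 + 1 = -1)
J = -3356 (J = 8 - (64 + (2*(-1) - 4))² = 8 - (64 + (-2 - 4))² = 8 - (64 - 6)² = 8 - 1*58² = 8 - 1*3364 = 8 - 3364 = -3356)
D = 0 (D = 788*0 = 0)
D - ((J + (573 + (2173 - 1*(-4187)))) + 6639) = 0 - ((-3356 + (573 + (2173 - 1*(-4187)))) + 6639) = 0 - ((-3356 + (573 + (2173 + 4187))) + 6639) = 0 - ((-3356 + (573 + 6360)) + 6639) = 0 - ((-3356 + 6933) + 6639) = 0 - (3577 + 6639) = 0 - 1*10216 = 0 - 10216 = -10216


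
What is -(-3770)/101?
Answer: 3770/101 ≈ 37.327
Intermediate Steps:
-(-3770)/101 = -26*(-145/101) = 3770/101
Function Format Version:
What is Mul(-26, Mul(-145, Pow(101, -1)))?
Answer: Rational(3770, 101) ≈ 37.327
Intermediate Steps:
Mul(-26, Mul(-145, Pow(101, -1))) = Mul(-26, Mul(-145, Rational(1, 101))) = Mul(-26, Rational(-145, 101)) = Rational(3770, 101)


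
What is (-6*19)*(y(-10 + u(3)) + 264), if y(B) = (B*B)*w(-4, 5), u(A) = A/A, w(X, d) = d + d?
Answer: -122436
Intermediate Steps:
w(X, d) = 2*d
u(A) = 1
y(B) = 10*B² (y(B) = (B*B)*(2*5) = B²*10 = 10*B²)
(-6*19)*(y(-10 + u(3)) + 264) = (-6*19)*(10*(-10 + 1)² + 264) = -114*(10*(-9)² + 264) = -114*(10*81 + 264) = -114*(810 + 264) = -114*1074 = -122436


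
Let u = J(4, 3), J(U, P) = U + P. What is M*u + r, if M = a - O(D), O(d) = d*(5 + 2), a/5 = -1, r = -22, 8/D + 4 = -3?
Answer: -1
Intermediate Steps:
D = -8/7 (D = 8/(-4 - 3) = 8/(-7) = 8*(-⅐) = -8/7 ≈ -1.1429)
a = -5 (a = 5*(-1) = -5)
O(d) = 7*d (O(d) = d*7 = 7*d)
J(U, P) = P + U
M = 3 (M = -5 - 7*(-8)/7 = -5 - 1*(-8) = -5 + 8 = 3)
u = 7 (u = 3 + 4 = 7)
M*u + r = 3*7 - 22 = 21 - 22 = -1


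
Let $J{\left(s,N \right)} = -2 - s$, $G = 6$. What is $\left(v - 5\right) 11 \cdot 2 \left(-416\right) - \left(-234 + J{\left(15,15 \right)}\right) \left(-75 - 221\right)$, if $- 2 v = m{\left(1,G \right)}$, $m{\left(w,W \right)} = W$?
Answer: $-1080$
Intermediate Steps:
$v = -3$ ($v = \left(- \frac{1}{2}\right) 6 = -3$)
$\left(v - 5\right) 11 \cdot 2 \left(-416\right) - \left(-234 + J{\left(15,15 \right)}\right) \left(-75 - 221\right) = \left(-3 - 5\right) 11 \cdot 2 \left(-416\right) - \left(-234 - 17\right) \left(-75 - 221\right) = \left(-8\right) 11 \cdot 2 \left(-416\right) - \left(-234 - 17\right) \left(-296\right) = \left(-88\right) 2 \left(-416\right) - \left(-234 - 17\right) \left(-296\right) = \left(-176\right) \left(-416\right) - \left(-251\right) \left(-296\right) = 73216 - 74296 = -1080$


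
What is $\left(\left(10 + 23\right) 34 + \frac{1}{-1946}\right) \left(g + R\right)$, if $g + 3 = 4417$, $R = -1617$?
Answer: $\frac{6107000567}{1946} \approx 3.1382 \cdot 10^{6}$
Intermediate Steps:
$g = 4414$ ($g = -3 + 4417 = 4414$)
$\left(\left(10 + 23\right) 34 + \frac{1}{-1946}\right) \left(g + R\right) = \left(\left(10 + 23\right) 34 + \frac{1}{-1946}\right) \left(4414 - 1617\right) = \left(33 \cdot 34 - \frac{1}{1946}\right) 2797 = \left(1122 - \frac{1}{1946}\right) 2797 = \frac{2183411}{1946} \cdot 2797 = \frac{6107000567}{1946}$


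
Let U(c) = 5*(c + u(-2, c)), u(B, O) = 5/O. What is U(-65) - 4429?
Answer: -61807/13 ≈ -4754.4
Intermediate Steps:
U(c) = 5*c + 25/c (U(c) = 5*(c + 5/c) = 5*c + 25/c)
U(-65) - 4429 = (5*(-65) + 25/(-65)) - 4429 = (-325 + 25*(-1/65)) - 4429 = (-325 - 5/13) - 4429 = -4230/13 - 4429 = -61807/13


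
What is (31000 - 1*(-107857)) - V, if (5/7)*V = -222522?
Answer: 2251939/5 ≈ 4.5039e+5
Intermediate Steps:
V = -1557654/5 (V = (7/5)*(-222522) = -1557654/5 ≈ -3.1153e+5)
(31000 - 1*(-107857)) - V = (31000 - 1*(-107857)) - 1*(-1557654/5) = (31000 + 107857) + 1557654/5 = 138857 + 1557654/5 = 2251939/5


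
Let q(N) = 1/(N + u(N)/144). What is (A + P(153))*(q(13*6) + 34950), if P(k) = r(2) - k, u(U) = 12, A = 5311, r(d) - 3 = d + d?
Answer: 169144256730/937 ≈ 1.8052e+8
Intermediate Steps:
r(d) = 3 + 2*d (r(d) = 3 + (d + d) = 3 + 2*d)
q(N) = 1/(1/12 + N) (q(N) = 1/(N + 12/144) = 1/(N + 12*(1/144)) = 1/(N + 1/12) = 1/(1/12 + N))
P(k) = 7 - k (P(k) = (3 + 2*2) - k = (3 + 4) - k = 7 - k)
(A + P(153))*(q(13*6) + 34950) = (5311 + (7 - 1*153))*(12/(1 + 12*(13*6)) + 34950) = (5311 + (7 - 153))*(12/(1 + 12*78) + 34950) = (5311 - 146)*(12/(1 + 936) + 34950) = 5165*(12/937 + 34950) = 5165*(32748162/937) = 169144256730/937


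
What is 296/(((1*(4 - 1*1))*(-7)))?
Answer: -296/21 ≈ -14.095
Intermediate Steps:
296/(((1*(4 - 1*1))*(-7))) = 296/(((1*(4 - 1))*(-7))) = 296/(((1*3)*(-7))) = 296/((3*(-7))) = 296/(-21) = 296*(-1/21) = -296/21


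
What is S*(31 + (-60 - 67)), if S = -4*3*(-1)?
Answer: -1152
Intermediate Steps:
S = 12 (S = -12*(-1) = 12)
S*(31 + (-60 - 67)) = 12*(31 + (-60 - 67)) = 12*(31 - 127) = 12*(-96) = -1152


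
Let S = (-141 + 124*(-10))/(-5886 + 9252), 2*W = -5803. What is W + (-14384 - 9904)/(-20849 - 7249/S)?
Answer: -25421636549/8784670 ≈ -2893.9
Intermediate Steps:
W = -5803/2 (W = (½)*(-5803) = -5803/2 ≈ -2901.5)
S = -1381/3366 (S = (-141 - 1240)/3366 = -1381*1/3366 = -1381/3366 ≈ -0.41028)
W + (-14384 - 9904)/(-20849 - 7249/S) = -5803/2 + (-14384 - 9904)/(-20849 - 7249/(-1381/3366)) = -5803/2 - 24288/(-20849 - 7249*(-3366/1381)) = -5803/2 - 24288/(-20849 + 24400134/1381) = -5803/2 - 24288/(-4392335/1381) = -5803/2 - 24288*(-1381/4392335) = -5803/2 + 33541728/4392335 = -25421636549/8784670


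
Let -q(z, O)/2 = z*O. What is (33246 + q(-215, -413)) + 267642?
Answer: 123298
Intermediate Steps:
q(z, O) = -2*O*z (q(z, O) = -2*z*O = -2*O*z)
(33246 + q(-215, -413)) + 267642 = (33246 - 2*(-413)*(-215)) + 267642 = (33246 - 177590) + 267642 = -144344 + 267642 = 123298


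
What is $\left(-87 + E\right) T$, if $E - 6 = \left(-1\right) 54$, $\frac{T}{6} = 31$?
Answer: $-25110$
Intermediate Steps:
$T = 186$ ($T = 6 \cdot 31 = 186$)
$E = -48$ ($E = 6 - 54 = -48$)
$\left(-87 + E\right) T = \left(-87 - 48\right) 186 = \left(-135\right) 186 = -25110$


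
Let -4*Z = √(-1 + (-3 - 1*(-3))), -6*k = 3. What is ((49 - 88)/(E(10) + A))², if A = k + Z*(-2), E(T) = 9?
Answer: 6084/(17 + I)² ≈ 20.835 - 2.4596*I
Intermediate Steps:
k = -½ (k = -⅙*3 = -½ ≈ -0.50000)
Z = -I/4 (Z = -√(-1 + (-3 - 1*(-3)))/4 = -√(-1 + (-3 + 3))/4 = -√(-1 + 0)/4 = -I/4 ≈ -0.25*I)
A = -½ + I/2 (A = -½ - I/4*(-2) = -½ + I/2 ≈ -0.5 + 0.5*I)
((49 - 88)/(E(10) + A))² = ((49 - 88)/(9 + (-½ + I/2)))² = (-39*2*(17/2 - I/2)/145)² = (-78*(17/2 - I/2)/145)² = 6084*(17/2 - I/2)²/21025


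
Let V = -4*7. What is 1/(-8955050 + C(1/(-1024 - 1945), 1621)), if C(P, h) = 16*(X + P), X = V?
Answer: -2969/26588873578 ≈ -1.1166e-7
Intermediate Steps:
V = -28
X = -28
C(P, h) = -448 + 16*P (C(P, h) = 16*(-28 + P) = -448 + 16*P)
1/(-8955050 + C(1/(-1024 - 1945), 1621)) = 1/(-8955050 + (-448 + 16/(-1024 - 1945))) = 1/(-8955050 + (-448 + 16/(-2969))) = 1/(-8955050 + (-448 + 16*(-1/2969))) = 1/(-8955050 + (-448 - 16/2969)) = 1/(-8955050 - 1330128/2969) = 1/(-26588873578/2969) = -2969/26588873578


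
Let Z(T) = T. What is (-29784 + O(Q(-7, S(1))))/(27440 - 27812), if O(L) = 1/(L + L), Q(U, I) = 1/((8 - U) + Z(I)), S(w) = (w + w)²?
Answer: 59549/744 ≈ 80.039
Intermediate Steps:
S(w) = 4*w² (S(w) = (2*w)² = 4*w²)
Q(U, I) = 1/(8 + I - U) (Q(U, I) = 1/((8 - U) + I) = 1/(8 + I - U))
O(L) = 1/(2*L)
(-29784 + O(Q(-7, S(1))))/(27440 - 27812) = (-29784 + 1/(2*(1/(8 + 4*1² - 1*(-7)))))/(27440 - 27812) = (-29784 + 1/(2*(1/(8 + 4*1 + 7))))/(-372) = (-29784 + 1/(2*(1/(8 + 4 + 7))))*(-1/372) = (-29784 + 1/(2*(1/19)))*(-1/372) = (-29784 + (½)*19)*(-1/372) = (-29784 + 19/2)*(-1/372) = -59549/2*(-1/372) = 59549/744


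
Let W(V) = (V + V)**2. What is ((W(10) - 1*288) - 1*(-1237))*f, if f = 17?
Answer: 22933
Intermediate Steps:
W(V) = 4*V**2 (W(V) = (2*V)**2 = 4*V**2)
((W(10) - 1*288) - 1*(-1237))*f = ((4*10**2 - 1*288) - 1*(-1237))*17 = ((4*100 - 288) + 1237)*17 = ((400 - 288) + 1237)*17 = (112 + 1237)*17 = 1349*17 = 22933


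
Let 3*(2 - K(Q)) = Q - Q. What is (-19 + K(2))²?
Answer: 289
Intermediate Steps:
K(Q) = 2 (K(Q) = 2 - (Q - Q)/3 = 2 - ⅓*0 = 2 + 0 = 2)
(-19 + K(2))² = (-19 + 2)² = (-17)² = 289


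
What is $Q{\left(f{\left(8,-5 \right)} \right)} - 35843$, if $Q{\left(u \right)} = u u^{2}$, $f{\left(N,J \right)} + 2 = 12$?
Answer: $-34843$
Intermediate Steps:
$f{\left(N,J \right)} = 10$ ($f{\left(N,J \right)} = -2 + 12 = 10$)
$Q{\left(u \right)} = u^{3}$
$Q{\left(f{\left(8,-5 \right)} \right)} - 35843 = 10^{3} - 35843 = 1000 - 35843 = -34843$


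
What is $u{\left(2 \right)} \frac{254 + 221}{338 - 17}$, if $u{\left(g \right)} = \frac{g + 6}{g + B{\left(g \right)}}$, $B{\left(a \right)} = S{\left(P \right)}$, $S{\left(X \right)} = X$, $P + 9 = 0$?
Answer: $- \frac{3800}{2247} \approx -1.6911$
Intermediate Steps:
$P = -9$ ($P = -9 + 0 = -9$)
$B{\left(a \right)} = -9$
$u{\left(g \right)} = \frac{6 + g}{-9 + g}$ ($u{\left(g \right)} = \frac{g + 6}{g - 9} = \frac{6 + g}{-9 + g}$)
$u{\left(2 \right)} \frac{254 + 221}{338 - 17} = \frac{6 + 2}{-9 + 2} \frac{254 + 221}{338 - 17} = \frac{1}{-7} \cdot 8 \cdot \frac{475}{321} = \left(- \frac{1}{7}\right) 8 \cdot 475 \cdot \frac{1}{321} = \left(- \frac{8}{7}\right) \frac{475}{321} = - \frac{3800}{2247}$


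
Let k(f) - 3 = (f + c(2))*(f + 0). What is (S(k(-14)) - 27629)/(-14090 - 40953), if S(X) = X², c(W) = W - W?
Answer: -11972/55043 ≈ -0.21750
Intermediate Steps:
c(W) = 0
k(f) = 3 + f² (k(f) = 3 + (f + 0)*(f + 0) = 3 + f*f = 3 + f²)
(S(k(-14)) - 27629)/(-14090 - 40953) = ((3 + (-14)²)² - 27629)/(-14090 - 40953) = ((3 + 196)² - 27629)/(-55043) = (199² - 27629)*(-1/55043) = (39601 - 27629)*(-1/55043) = 11972*(-1/55043) = -11972/55043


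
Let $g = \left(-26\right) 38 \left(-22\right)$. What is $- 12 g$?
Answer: $-260832$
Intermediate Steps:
$g = 21736$ ($g = \left(-988\right) \left(-22\right) = 21736$)
$- 12 g = \left(-12\right) 21736 = -260832$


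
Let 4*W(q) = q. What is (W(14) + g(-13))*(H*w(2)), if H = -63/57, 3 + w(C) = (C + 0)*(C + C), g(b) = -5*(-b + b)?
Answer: -735/38 ≈ -19.342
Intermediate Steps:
g(b) = 0 (g(b) = -5*0 = 0)
W(q) = q/4
w(C) = -3 + 2*C**2 (w(C) = -3 + (C + 0)*(C + C) = -3 + C*(2*C) = -3 + 2*C**2)
H = -21/19 (H = -63*1/57 = -21/19 ≈ -1.1053)
(W(14) + g(-13))*(H*w(2)) = ((1/4)*14 + 0)*(-21*(-3 + 2*2**2)/19) = (7/2 + 0)*(-21*(-3 + 2*4)/19) = 7*(-21*(-3 + 8)/19)/2 = 7*(-21/19*5)/2 = (7/2)*(-105/19) = -735/38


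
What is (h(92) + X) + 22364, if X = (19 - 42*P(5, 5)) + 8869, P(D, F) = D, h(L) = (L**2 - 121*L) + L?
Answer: 28466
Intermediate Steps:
h(L) = L**2 - 120*L
X = 8678 (X = (19 - 42*5) + 8869 = (19 - 210) + 8869 = -191 + 8869 = 8678)
(h(92) + X) + 22364 = (92*(-120 + 92) + 8678) + 22364 = (92*(-28) + 8678) + 22364 = (-2576 + 8678) + 22364 = 6102 + 22364 = 28466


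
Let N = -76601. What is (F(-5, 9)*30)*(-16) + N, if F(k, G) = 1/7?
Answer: -536687/7 ≈ -76670.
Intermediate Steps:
F(k, G) = ⅐
(F(-5, 9)*30)*(-16) + N = ((⅐)*30)*(-16) - 76601 = (30/7)*(-16) - 76601 = -480/7 - 76601 = -536687/7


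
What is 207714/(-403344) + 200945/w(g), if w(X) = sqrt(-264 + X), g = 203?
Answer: -34619/67224 - 200945*I*sqrt(61)/61 ≈ -0.51498 - 25728.0*I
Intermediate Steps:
207714/(-403344) + 200945/w(g) = 207714/(-403344) + 200945/(sqrt(-264 + 203)) = 207714*(-1/403344) + 200945/(sqrt(-61)) = -34619/67224 + 200945/((I*sqrt(61))) = -34619/67224 + 200945*(-I*sqrt(61)/61) = -34619/67224 - 200945*I*sqrt(61)/61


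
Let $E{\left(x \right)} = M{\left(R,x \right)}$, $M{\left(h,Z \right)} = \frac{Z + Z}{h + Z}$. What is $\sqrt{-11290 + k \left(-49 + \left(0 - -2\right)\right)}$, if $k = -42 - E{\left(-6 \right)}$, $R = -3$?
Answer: $\frac{4 i \sqrt{5205}}{3} \approx 96.194 i$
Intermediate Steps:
$M{\left(h,Z \right)} = \frac{2 Z}{Z + h}$
$E{\left(x \right)} = \frac{2 x}{-3 + x}$ ($E{\left(x \right)} = \frac{2 x}{x - 3} = \frac{2 x}{-3 + x}$)
$k = - \frac{130}{3}$ ($k = -42 - 2 \left(-6\right) \frac{1}{-3 - 6} = -42 - 2 \left(-6\right) \frac{1}{-9} = -42 - 2 \left(-6\right) \left(- \frac{1}{9}\right) = -42 - \frac{4}{3} = - \frac{130}{3} \approx -43.333$)
$\sqrt{-11290 + k \left(-49 + \left(0 - -2\right)\right)} = \sqrt{-11290 - \frac{130 \left(-49 + \left(0 - -2\right)\right)}{3}} = \sqrt{-11290 - \frac{130 \left(-49 + \left(0 + 2\right)\right)}{3}} = \sqrt{-11290 - \frac{130 \left(-49 + 2\right)}{3}} = \sqrt{-11290 - - \frac{6110}{3}} = \sqrt{-11290 + \frac{6110}{3}} = \sqrt{- \frac{27760}{3}} = \frac{4 i \sqrt{5205}}{3}$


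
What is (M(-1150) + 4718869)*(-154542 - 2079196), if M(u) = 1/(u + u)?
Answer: -12121824551553431/1150 ≈ -1.0541e+13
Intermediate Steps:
M(u) = 1/(2*u)
(M(-1150) + 4718869)*(-154542 - 2079196) = ((½)/(-1150) + 4718869)*(-154542 - 2079196) = ((½)*(-1/1150) + 4718869)*(-2233738) = (-1/2300 + 4718869)*(-2233738) = (10853398699/2300)*(-2233738) = -12121824551553431/1150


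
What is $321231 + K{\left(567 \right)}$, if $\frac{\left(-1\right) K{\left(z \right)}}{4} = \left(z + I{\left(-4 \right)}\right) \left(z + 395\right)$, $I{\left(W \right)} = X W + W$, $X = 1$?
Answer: $-1829801$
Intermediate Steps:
$I{\left(W \right)} = 2 W$ ($I{\left(W \right)} = 1 W + W = W + W = 2 W$)
$K{\left(z \right)} = - 4 \left(-8 + z\right) \left(395 + z\right)$ ($K{\left(z \right)} = - 4 \left(z + 2 \left(-4\right)\right) \left(z + 395\right) = - 4 \left(z - 8\right) \left(395 + z\right) = - 4 \left(-8 + z\right) \left(395 + z\right)$)
$321231 + K{\left(567 \right)} = 321231 - \left(865076 + 1285956\right) = 321231 - 2151032 = -1829801$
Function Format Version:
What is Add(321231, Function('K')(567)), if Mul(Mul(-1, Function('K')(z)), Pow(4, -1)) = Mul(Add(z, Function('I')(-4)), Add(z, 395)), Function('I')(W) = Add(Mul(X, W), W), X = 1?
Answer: -1829801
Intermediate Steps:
Function('I')(W) = Mul(2, W) (Function('I')(W) = Add(Mul(1, W), W) = Add(W, W) = Mul(2, W))
Function('K')(z) = Mul(-4, Add(-8, z), Add(395, z)) (Function('K')(z) = Mul(-4, Mul(Add(z, Mul(2, -4)), Add(z, 395))) = Mul(-4, Mul(Add(z, -8), Add(395, z))) = Mul(-4, Mul(Add(-8, z), Add(395, z))) = Mul(-4, Add(-8, z), Add(395, z)))
Add(321231, Function('K')(567)) = Add(321231, Add(12640, Mul(-1548, 567), Mul(-4, Pow(567, 2)))) = Add(321231, Add(12640, -877716, Mul(-4, 321489))) = Add(321231, Add(12640, -877716, -1285956)) = Add(321231, -2151032) = -1829801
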